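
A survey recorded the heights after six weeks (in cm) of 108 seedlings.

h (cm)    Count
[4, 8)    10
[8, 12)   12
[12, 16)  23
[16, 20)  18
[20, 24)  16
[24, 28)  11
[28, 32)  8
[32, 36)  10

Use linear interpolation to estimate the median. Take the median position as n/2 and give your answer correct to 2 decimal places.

18.00

Cumulative frequencies: 10, 22, 45, 63, 79, 90, 98, 108
n = 108; position = n/2 = 54.
This falls in the class [16, 20): L = 16, F = 45, f = 18, h = 4.
Median ≈ 16 + ((54 − 45) / 18) × 4 = 18.0000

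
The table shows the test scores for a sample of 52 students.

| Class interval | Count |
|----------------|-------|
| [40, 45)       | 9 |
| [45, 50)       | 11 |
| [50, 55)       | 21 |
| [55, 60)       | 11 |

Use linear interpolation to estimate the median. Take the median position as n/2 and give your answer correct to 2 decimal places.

51.43

Cumulative frequencies: 9, 20, 41, 52
n = 52; position = n/2 = 26.
This falls in the class [50, 55): L = 50, F = 20, f = 21, h = 5.
Median ≈ 50 + ((26 − 20) / 21) × 5 = 51.4286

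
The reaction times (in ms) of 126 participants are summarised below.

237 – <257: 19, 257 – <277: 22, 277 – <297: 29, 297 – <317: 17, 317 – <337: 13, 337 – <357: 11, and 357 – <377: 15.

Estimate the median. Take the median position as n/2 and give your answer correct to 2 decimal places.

Cumulative frequencies: 19, 41, 70, 87, 100, 111, 126
n = 126; position = n/2 = 63.
This falls in the class 277 – <297: L = 277, F = 41, f = 29, h = 20.
Median ≈ 277 + ((63 − 41) / 29) × 20 = 292.1724

292.17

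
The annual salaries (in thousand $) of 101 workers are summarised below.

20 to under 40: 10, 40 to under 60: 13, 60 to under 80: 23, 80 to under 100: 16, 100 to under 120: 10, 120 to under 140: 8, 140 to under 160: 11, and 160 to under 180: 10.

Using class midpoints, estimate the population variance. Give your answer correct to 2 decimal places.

Midpoints: 30, 50, 70, 90, 110, 130, 150, 170
n = 101, Σfm = 9490, mean = 93.9604
Σfm² = 1076500
Σf(m − x̄)² = Σfm² − (Σfm)²/n = 1076500 − 9490²/101 = 184815.8416
Population variance = 184815.8416 / 101 = 1829.8598

1829.86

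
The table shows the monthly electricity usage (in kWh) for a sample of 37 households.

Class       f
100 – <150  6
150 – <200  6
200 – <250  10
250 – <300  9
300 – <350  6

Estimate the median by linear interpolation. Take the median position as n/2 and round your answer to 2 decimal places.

Cumulative frequencies: 6, 12, 22, 31, 37
n = 37; position = n/2 = 18.5.
This falls in the class 200 – <250: L = 200, F = 12, f = 10, h = 50.
Median ≈ 200 + ((18.5 − 12) / 10) × 50 = 232.5000

232.50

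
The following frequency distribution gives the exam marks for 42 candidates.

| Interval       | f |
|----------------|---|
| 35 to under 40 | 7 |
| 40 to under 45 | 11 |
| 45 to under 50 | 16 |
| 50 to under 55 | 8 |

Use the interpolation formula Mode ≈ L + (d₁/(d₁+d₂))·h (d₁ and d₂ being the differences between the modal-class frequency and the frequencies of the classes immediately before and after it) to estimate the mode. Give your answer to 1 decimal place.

Modal class: 45 to under 50 (highest frequency 16).
d₁ = 16 − 11 = 5, d₂ = 16 − 8 = 8
Mode ≈ 45 + (5/(5+8)) × 5 = 45 + 1.9231 = 46.9231

46.9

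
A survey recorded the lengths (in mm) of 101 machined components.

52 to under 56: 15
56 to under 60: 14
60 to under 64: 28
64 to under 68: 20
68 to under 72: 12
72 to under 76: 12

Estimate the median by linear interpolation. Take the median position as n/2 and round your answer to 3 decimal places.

Cumulative frequencies: 15, 29, 57, 77, 89, 101
n = 101; position = n/2 = 50.5.
This falls in the class 60 to under 64: L = 60, F = 29, f = 28, h = 4.
Median ≈ 60 + ((50.5 − 29) / 28) × 4 = 63.0714

63.071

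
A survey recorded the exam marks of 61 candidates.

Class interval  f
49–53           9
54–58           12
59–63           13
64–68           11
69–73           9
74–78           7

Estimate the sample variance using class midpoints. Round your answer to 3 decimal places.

Midpoints: 51, 56, 61, 66, 71, 76
n = 61, Σfm = 3821, mean = 62.6393
Σfm² = 243131
Σf(m − x̄)² = Σfm² − (Σfm)²/n = 243131 − 3821²/61 = 3786.0656
Sample variance = 3786.0656 / 60 = 63.1011

63.101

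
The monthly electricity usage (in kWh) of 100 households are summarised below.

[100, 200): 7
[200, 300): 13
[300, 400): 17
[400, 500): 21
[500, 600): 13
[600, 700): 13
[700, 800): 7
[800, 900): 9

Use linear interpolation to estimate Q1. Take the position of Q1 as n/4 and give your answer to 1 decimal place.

Cumulative frequencies: 7, 20, 37, 58, 71, 84, 91, 100
n = 100; position = n/4 = 25.
This falls in the class [300, 400): L = 300, F = 20, f = 17, h = 100.
Lower quartile ≈ 300 + ((25 − 20) / 17) × 100 = 329.4118

329.4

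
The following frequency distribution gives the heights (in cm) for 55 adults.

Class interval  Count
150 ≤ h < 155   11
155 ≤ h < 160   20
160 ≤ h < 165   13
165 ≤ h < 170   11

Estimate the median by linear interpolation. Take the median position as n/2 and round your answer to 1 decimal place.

159.1

Cumulative frequencies: 11, 31, 44, 55
n = 55; position = n/2 = 27.5.
This falls in the class 155 ≤ h < 160: L = 155, F = 11, f = 20, h = 5.
Median ≈ 155 + ((27.5 − 11) / 20) × 5 = 159.1250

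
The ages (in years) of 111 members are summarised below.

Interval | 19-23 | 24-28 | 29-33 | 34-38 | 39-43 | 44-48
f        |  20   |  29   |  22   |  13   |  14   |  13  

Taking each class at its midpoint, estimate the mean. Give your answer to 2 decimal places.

31.50

Midpoints: 21, 26, 31, 36, 41, 46
Σfm = 20×21 + 29×26 + 22×31 + 13×36 + 14×41 + 13×46 = 3496
n = Σf = 111
Mean = 3496 / 111 = 31.4955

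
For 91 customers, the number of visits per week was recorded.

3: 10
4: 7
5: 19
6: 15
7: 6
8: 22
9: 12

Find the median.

6

Cumulative frequencies: 10, 17, 36, 51, 57, 79, 91
n = 91, so the median is the value in position (n+1)/2 = 46.
Position 46 falls at value 6.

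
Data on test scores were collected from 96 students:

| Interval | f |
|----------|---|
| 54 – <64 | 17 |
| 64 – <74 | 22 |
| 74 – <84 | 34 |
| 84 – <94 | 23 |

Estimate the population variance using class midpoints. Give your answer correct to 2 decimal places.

Midpoints: 59, 69, 79, 89
n = 96, Σfm = 7254, mean = 75.5625
Σfm² = 558296
Σf(m − x̄)² = Σfm² − (Σfm)²/n = 558296 − 7254²/96 = 10165.6250
Population variance = 10165.6250 / 96 = 105.8919

105.89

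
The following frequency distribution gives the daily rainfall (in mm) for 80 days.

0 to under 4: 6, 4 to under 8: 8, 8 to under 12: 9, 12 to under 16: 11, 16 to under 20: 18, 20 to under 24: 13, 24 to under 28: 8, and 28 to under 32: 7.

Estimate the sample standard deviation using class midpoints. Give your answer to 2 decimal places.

7.97

Midpoints: 2, 6, 10, 14, 18, 22, 26, 30
n = 80, Σfm = 1332, mean = 16.6500
Σfm² = 27200
Σf(m − x̄)² = Σfm² − (Σfm)²/n = 27200 − 1332²/80 = 5022.2000
Sample variance = 5022.2000 / 79 = 63.5722
Standard deviation = √63.5722 = 7.9732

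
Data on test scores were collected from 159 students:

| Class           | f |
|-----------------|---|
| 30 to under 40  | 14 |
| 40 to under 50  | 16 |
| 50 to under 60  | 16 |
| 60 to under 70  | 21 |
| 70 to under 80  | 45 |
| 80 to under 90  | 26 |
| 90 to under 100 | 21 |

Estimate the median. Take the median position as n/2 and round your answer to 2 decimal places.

72.78

Cumulative frequencies: 14, 30, 46, 67, 112, 138, 159
n = 159; position = n/2 = 79.5.
This falls in the class 70 to under 80: L = 70, F = 67, f = 45, h = 10.
Median ≈ 70 + ((79.5 − 67) / 45) × 10 = 72.7778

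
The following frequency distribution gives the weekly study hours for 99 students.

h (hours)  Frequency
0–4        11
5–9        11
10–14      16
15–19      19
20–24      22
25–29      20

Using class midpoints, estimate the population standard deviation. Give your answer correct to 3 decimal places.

Midpoints: 2, 7, 12, 17, 22, 27
n = 99, Σfm = 1638, mean = 16.5455
Σfm² = 33606
Σf(m − x̄)² = Σfm² − (Σfm)²/n = 33606 − 1638²/99 = 6504.5455
Population variance = 6504.5455 / 99 = 65.7025
Standard deviation = √65.7025 = 8.1057

8.106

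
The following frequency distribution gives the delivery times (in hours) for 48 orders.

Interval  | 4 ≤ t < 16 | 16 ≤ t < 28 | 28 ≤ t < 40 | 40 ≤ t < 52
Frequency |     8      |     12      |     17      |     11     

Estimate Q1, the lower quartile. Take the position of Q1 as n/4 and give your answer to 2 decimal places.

20.00

Cumulative frequencies: 8, 20, 37, 48
n = 48; position = n/4 = 12.
This falls in the class 16 ≤ t < 28: L = 16, F = 8, f = 12, h = 12.
Lower quartile ≈ 16 + ((12 − 8) / 12) × 12 = 20.0000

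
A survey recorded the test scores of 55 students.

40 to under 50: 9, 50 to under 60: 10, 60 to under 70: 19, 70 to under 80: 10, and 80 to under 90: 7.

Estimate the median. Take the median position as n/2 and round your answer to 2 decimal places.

Cumulative frequencies: 9, 19, 38, 48, 55
n = 55; position = n/2 = 27.5.
This falls in the class 60 to under 70: L = 60, F = 19, f = 19, h = 10.
Median ≈ 60 + ((27.5 − 19) / 19) × 10 = 64.4737

64.47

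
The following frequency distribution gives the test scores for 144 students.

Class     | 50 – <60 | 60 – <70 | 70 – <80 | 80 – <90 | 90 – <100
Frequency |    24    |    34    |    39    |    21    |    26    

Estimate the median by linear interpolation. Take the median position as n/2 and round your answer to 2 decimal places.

73.59

Cumulative frequencies: 24, 58, 97, 118, 144
n = 144; position = n/2 = 72.
This falls in the class 70 – <80: L = 70, F = 58, f = 39, h = 10.
Median ≈ 70 + ((72 − 58) / 39) × 10 = 73.5897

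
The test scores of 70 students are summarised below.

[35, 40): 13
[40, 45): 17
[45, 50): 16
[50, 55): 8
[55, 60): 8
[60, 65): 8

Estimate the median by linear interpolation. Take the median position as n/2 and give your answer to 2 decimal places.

46.56

Cumulative frequencies: 13, 30, 46, 54, 62, 70
n = 70; position = n/2 = 35.
This falls in the class [45, 50): L = 45, F = 30, f = 16, h = 5.
Median ≈ 45 + ((35 − 30) / 16) × 5 = 46.5625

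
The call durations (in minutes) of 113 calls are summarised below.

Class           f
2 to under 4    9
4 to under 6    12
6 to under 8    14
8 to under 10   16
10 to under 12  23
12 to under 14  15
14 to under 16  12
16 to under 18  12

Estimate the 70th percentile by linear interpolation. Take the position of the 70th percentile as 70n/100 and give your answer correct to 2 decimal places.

Cumulative frequencies: 9, 21, 35, 51, 74, 89, 101, 113
n = 113; position = 70n/100 = 79.1.
This falls in the class 12 to under 14: L = 12, F = 74, f = 15, h = 2.
70th percentile ≈ 12 + ((79.1 − 74) / 15) × 2 = 12.6800

12.68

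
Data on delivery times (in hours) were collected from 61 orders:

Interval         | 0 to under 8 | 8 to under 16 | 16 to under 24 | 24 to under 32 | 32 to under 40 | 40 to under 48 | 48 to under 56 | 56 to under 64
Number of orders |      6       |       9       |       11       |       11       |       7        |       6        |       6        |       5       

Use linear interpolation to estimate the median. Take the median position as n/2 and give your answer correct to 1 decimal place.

27.3

Cumulative frequencies: 6, 15, 26, 37, 44, 50, 56, 61
n = 61; position = n/2 = 30.5.
This falls in the class 24 to under 32: L = 24, F = 26, f = 11, h = 8.
Median ≈ 24 + ((30.5 − 26) / 11) × 8 = 27.2727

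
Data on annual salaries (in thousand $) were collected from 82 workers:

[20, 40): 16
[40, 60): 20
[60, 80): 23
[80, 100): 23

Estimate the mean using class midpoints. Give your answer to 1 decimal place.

Midpoints: 30, 50, 70, 90
Σfm = 16×30 + 20×50 + 23×70 + 23×90 = 5160
n = Σf = 82
Mean = 5160 / 82 = 62.9268

62.9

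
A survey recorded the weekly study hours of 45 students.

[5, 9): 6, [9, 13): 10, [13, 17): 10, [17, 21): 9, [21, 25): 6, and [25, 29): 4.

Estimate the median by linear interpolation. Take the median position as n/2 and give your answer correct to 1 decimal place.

Cumulative frequencies: 6, 16, 26, 35, 41, 45
n = 45; position = n/2 = 22.5.
This falls in the class [13, 17): L = 13, F = 16, f = 10, h = 4.
Median ≈ 13 + ((22.5 − 16) / 10) × 4 = 15.6000

15.6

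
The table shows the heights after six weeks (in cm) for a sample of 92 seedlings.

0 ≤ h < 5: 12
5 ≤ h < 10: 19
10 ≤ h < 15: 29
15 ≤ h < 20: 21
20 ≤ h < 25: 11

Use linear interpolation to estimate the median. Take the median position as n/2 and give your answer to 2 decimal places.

12.59

Cumulative frequencies: 12, 31, 60, 81, 92
n = 92; position = n/2 = 46.
This falls in the class 10 ≤ h < 15: L = 10, F = 31, f = 29, h = 5.
Median ≈ 10 + ((46 − 31) / 29) × 5 = 12.5862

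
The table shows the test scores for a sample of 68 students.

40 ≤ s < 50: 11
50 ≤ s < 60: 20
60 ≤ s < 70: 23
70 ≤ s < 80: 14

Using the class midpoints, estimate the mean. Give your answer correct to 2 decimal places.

Midpoints: 45, 55, 65, 75
Σfm = 11×45 + 20×55 + 23×65 + 14×75 = 4140
n = Σf = 68
Mean = 4140 / 68 = 60.8824

60.88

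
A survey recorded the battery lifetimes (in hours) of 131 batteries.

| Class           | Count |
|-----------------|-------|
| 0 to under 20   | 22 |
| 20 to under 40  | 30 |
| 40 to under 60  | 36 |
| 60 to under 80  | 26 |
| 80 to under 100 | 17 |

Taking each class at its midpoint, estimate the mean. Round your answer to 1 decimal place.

47.9

Midpoints: 10, 30, 50, 70, 90
Σfm = 22×10 + 30×30 + 36×50 + 26×70 + 17×90 = 6270
n = Σf = 131
Mean = 6270 / 131 = 47.8626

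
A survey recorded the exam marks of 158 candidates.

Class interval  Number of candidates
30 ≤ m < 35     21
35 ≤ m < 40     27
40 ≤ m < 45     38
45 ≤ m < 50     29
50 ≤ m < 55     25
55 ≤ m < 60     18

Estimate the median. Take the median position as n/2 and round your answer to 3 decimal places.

Cumulative frequencies: 21, 48, 86, 115, 140, 158
n = 158; position = n/2 = 79.
This falls in the class 40 ≤ m < 45: L = 40, F = 48, f = 38, h = 5.
Median ≈ 40 + ((79 − 48) / 38) × 5 = 44.0789

44.079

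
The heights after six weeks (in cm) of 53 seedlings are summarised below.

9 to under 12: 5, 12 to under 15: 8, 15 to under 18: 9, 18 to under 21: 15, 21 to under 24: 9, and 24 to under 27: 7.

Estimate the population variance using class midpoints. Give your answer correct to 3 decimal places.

Midpoints: 10.5, 13.5, 16.5, 19.5, 22.5, 25.5
n = 53, Σfm = 982.5, mean = 18.5377
Σfm² = 19271.25
Σf(m − x̄)² = Σfm² − (Σfm)²/n = 19271.25 − 982.5²/53 = 1057.9245
Population variance = 1057.9245 / 53 = 19.9608

19.961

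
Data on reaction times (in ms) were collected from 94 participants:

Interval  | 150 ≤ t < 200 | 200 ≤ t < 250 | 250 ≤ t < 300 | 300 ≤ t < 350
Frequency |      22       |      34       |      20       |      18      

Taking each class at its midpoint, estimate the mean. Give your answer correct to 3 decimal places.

243.085

Midpoints: 175, 225, 275, 325
Σfm = 22×175 + 34×225 + 20×275 + 18×325 = 22850
n = Σf = 94
Mean = 22850 / 94 = 243.0851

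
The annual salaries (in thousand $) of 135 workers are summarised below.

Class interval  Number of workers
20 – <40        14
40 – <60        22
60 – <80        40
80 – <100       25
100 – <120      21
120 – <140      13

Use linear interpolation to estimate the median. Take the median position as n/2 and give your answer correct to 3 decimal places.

75.750

Cumulative frequencies: 14, 36, 76, 101, 122, 135
n = 135; position = n/2 = 67.5.
This falls in the class 60 – <80: L = 60, F = 36, f = 40, h = 20.
Median ≈ 60 + ((67.5 − 36) / 40) × 20 = 75.7500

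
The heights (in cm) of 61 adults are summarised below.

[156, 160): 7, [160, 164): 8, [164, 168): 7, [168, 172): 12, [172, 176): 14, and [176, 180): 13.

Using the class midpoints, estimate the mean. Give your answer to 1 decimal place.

Midpoints: 158, 162, 166, 170, 174, 178
Σfm = 7×158 + 8×162 + 7×166 + 12×170 + 14×174 + 13×178 = 10354
n = Σf = 61
Mean = 10354 / 61 = 169.7377

169.7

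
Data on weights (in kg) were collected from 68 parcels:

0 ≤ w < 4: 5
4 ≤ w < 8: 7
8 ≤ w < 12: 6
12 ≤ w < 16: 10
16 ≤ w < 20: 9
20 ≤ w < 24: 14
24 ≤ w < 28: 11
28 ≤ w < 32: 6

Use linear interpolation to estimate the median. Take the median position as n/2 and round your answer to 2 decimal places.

18.67

Cumulative frequencies: 5, 12, 18, 28, 37, 51, 62, 68
n = 68; position = n/2 = 34.
This falls in the class 16 ≤ w < 20: L = 16, F = 28, f = 9, h = 4.
Median ≈ 16 + ((34 − 28) / 9) × 4 = 18.6667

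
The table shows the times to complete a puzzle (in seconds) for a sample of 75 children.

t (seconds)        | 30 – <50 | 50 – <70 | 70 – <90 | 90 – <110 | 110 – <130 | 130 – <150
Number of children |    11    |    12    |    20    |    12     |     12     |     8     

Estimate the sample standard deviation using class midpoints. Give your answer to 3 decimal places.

31.105

Midpoints: 40, 60, 80, 100, 120, 140
n = 75, Σfm = 6520, mean = 86.9333
Σfm² = 638400
Σf(m − x̄)² = Σfm² − (Σfm)²/n = 638400 − 6520²/75 = 71594.6667
Sample variance = 71594.6667 / 74 = 967.4955
Standard deviation = √967.4955 = 31.1046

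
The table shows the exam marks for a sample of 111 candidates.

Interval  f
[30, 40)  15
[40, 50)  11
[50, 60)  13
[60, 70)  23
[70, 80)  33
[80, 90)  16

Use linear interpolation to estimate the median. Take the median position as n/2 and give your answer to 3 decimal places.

Cumulative frequencies: 15, 26, 39, 62, 95, 111
n = 111; position = n/2 = 55.5.
This falls in the class [60, 70): L = 60, F = 39, f = 23, h = 10.
Median ≈ 60 + ((55.5 − 39) / 23) × 10 = 67.1739

67.174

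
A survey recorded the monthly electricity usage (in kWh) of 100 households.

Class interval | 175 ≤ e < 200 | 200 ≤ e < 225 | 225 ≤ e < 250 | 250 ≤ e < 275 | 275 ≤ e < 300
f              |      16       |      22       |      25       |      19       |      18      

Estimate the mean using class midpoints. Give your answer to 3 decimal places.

237.750

Midpoints: 187.5, 212.5, 237.5, 262.5, 287.5
Σfm = 16×187.5 + 22×212.5 + 25×237.5 + 19×262.5 + 18×287.5 = 23775
n = Σf = 100
Mean = 23775 / 100 = 237.7500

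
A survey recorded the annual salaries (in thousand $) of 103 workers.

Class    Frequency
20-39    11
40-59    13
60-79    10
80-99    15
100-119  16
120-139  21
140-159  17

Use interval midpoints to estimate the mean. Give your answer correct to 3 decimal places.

Midpoints: 29.5, 49.5, 69.5, 89.5, 109.5, 129.5, 149.5
Σfm = 11×29.5 + 13×49.5 + 10×69.5 + 15×89.5 + 16×109.5 + 21×129.5 + 17×149.5 = 10018.5
n = Σf = 103
Mean = 10018.5 / 103 = 97.2670

97.267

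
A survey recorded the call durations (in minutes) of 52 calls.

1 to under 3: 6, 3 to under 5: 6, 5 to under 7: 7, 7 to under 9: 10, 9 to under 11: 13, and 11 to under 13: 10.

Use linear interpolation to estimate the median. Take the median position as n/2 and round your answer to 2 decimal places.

Cumulative frequencies: 6, 12, 19, 29, 42, 52
n = 52; position = n/2 = 26.
This falls in the class 7 to under 9: L = 7, F = 19, f = 10, h = 2.
Median ≈ 7 + ((26 − 19) / 10) × 2 = 8.4000

8.40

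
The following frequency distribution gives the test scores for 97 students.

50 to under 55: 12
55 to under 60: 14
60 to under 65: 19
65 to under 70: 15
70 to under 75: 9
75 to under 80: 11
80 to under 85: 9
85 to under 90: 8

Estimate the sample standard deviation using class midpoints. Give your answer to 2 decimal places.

Midpoints: 52.5, 57.5, 62.5, 67.5, 72.5, 77.5, 82.5, 87.5
n = 97, Σfm = 6582.5, mean = 67.8608
Σfm² = 457806.25
Σf(m − x̄)² = Σfm² − (Σfm)²/n = 457806.25 − 6582.5²/97 = 11112.3711
Sample variance = 11112.3711 / 96 = 115.7539
Standard deviation = √115.7539 = 10.7589

10.76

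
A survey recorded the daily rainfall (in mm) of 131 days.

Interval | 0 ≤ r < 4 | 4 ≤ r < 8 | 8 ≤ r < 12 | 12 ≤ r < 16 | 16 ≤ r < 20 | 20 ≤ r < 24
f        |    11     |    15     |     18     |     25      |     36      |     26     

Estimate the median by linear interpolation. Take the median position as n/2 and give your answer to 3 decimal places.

Cumulative frequencies: 11, 26, 44, 69, 105, 131
n = 131; position = n/2 = 65.5.
This falls in the class 12 ≤ r < 16: L = 12, F = 44, f = 25, h = 4.
Median ≈ 12 + ((65.5 − 44) / 25) × 4 = 15.4400

15.440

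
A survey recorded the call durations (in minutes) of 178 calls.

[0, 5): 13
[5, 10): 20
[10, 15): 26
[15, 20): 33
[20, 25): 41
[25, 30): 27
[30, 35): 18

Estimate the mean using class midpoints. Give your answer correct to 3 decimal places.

Midpoints: 2.5, 7.5, 12.5, 17.5, 22.5, 27.5, 32.5
Σfm = 13×2.5 + 20×7.5 + 26×12.5 + 33×17.5 + 41×22.5 + 27×27.5 + 18×32.5 = 3335
n = Σf = 178
Mean = 3335 / 178 = 18.7360

18.736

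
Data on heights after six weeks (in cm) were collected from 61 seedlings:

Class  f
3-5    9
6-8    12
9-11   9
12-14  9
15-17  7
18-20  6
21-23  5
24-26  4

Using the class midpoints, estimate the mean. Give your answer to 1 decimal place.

Midpoints: 4, 7, 10, 13, 16, 19, 22, 25
Σfm = 9×4 + 12×7 + 9×10 + 9×13 + 7×16 + 6×19 + 5×22 + 4×25 = 763
n = Σf = 61
Mean = 763 / 61 = 12.5082

12.5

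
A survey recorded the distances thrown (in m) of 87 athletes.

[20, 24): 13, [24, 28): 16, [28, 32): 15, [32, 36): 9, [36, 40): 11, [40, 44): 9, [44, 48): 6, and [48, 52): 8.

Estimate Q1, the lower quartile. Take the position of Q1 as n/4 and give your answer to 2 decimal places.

26.19

Cumulative frequencies: 13, 29, 44, 53, 64, 73, 79, 87
n = 87; position = n/4 = 21.75.
This falls in the class [24, 28): L = 24, F = 13, f = 16, h = 4.
Lower quartile ≈ 24 + ((21.75 − 13) / 16) × 4 = 26.1875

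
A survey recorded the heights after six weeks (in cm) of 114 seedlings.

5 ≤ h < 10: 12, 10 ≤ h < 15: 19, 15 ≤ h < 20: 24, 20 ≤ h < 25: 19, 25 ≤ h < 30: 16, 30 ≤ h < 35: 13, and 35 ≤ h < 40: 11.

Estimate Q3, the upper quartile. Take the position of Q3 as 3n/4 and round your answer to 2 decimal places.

28.59

Cumulative frequencies: 12, 31, 55, 74, 90, 103, 114
n = 114; position = 3n/4 = 85.5.
This falls in the class 25 ≤ h < 30: L = 25, F = 74, f = 16, h = 5.
Upper quartile ≈ 25 + ((85.5 − 74) / 16) × 5 = 28.5938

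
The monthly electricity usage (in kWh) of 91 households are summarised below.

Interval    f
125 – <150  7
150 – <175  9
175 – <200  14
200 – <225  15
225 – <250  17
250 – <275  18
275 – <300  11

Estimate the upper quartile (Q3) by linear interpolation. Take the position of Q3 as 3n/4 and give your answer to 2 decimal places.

Cumulative frequencies: 7, 16, 30, 45, 62, 80, 91
n = 91; position = 3n/4 = 68.25.
This falls in the class 250 – <275: L = 250, F = 62, f = 18, h = 25.
Upper quartile ≈ 250 + ((68.25 − 62) / 18) × 25 = 258.6806

258.68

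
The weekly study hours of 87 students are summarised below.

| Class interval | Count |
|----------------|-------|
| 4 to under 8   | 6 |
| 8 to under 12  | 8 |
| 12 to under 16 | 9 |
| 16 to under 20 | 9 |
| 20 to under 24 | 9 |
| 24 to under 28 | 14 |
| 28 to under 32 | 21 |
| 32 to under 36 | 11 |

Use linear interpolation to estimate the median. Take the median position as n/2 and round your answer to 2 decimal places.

Cumulative frequencies: 6, 14, 23, 32, 41, 55, 76, 87
n = 87; position = n/2 = 43.5.
This falls in the class 24 to under 28: L = 24, F = 41, f = 14, h = 4.
Median ≈ 24 + ((43.5 − 41) / 14) × 4 = 24.7143

24.71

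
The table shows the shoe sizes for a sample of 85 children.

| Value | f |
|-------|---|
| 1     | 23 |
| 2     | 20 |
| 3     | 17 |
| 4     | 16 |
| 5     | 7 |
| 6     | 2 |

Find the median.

Cumulative frequencies: 23, 43, 60, 76, 83, 85
n = 85, so the median is the value in position (n+1)/2 = 43.
Position 43 falls at value 2.

2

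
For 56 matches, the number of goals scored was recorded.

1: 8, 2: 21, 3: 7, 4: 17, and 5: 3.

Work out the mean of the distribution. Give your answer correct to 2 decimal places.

2.75

Values: 1, 2, 3, 4, 5
Σfx = 8×1 + 21×2 + 7×3 + 17×4 + 3×5 = 154
n = Σf = 56
Mean = 154 / 56 = 2.7500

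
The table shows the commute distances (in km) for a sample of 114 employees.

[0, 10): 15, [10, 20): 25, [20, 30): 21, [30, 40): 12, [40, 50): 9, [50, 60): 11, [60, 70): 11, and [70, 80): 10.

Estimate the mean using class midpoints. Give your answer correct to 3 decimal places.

Midpoints: 5, 15, 25, 35, 45, 55, 65, 75
Σfm = 15×5 + 25×15 + 21×25 + 12×35 + 9×45 + 11×55 + 11×65 + 10×75 = 3870
n = Σf = 114
Mean = 3870 / 114 = 33.9474

33.947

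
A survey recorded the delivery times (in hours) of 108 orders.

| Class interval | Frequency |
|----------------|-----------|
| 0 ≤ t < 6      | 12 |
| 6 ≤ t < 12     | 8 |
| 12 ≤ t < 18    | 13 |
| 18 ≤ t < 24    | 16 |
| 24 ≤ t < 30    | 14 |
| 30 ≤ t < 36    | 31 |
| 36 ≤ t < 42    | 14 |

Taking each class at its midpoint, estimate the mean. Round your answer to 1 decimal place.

23.9

Midpoints: 3, 9, 15, 21, 27, 33, 39
Σfm = 12×3 + 8×9 + 13×15 + 16×21 + 14×27 + 31×33 + 14×39 = 2586
n = Σf = 108
Mean = 2586 / 108 = 23.9444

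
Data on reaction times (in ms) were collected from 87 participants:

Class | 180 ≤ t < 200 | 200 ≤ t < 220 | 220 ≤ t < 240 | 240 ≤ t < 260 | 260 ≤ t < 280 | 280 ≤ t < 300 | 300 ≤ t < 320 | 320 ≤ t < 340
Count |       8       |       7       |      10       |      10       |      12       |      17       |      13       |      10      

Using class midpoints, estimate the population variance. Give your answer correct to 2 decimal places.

1833.80

Midpoints: 190, 210, 230, 250, 270, 290, 310, 330
n = 87, Σfm = 23290, mean = 267.7011
Σfm² = 6394300
Σf(m − x̄)² = Σfm² − (Σfm)²/n = 6394300 − 23290²/87 = 159540.2299
Population variance = 159540.2299 / 87 = 1833.7957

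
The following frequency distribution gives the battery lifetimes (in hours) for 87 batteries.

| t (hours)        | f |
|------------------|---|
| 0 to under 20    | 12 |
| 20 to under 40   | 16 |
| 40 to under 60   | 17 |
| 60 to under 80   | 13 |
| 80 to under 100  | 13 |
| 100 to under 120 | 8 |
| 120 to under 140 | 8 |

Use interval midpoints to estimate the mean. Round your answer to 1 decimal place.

62.6

Midpoints: 10, 30, 50, 70, 90, 110, 130
Σfm = 12×10 + 16×30 + 17×50 + 13×70 + 13×90 + 8×110 + 8×130 = 5450
n = Σf = 87
Mean = 5450 / 87 = 62.6437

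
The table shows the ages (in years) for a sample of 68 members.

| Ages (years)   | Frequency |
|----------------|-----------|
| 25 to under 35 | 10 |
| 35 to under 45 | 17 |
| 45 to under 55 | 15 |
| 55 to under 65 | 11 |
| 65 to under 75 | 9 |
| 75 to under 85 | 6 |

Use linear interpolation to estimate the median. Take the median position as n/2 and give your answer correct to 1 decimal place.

Cumulative frequencies: 10, 27, 42, 53, 62, 68
n = 68; position = n/2 = 34.
This falls in the class 45 to under 55: L = 45, F = 27, f = 15, h = 10.
Median ≈ 45 + ((34 − 27) / 15) × 10 = 49.6667

49.7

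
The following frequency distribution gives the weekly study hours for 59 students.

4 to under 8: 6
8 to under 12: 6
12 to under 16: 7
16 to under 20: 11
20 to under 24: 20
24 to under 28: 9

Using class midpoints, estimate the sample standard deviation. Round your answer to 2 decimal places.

Midpoints: 6, 10, 14, 18, 22, 26
n = 59, Σfm = 1066, mean = 18.0678
Σfm² = 21516
Σf(m − x̄)² = Σfm² − (Σfm)²/n = 21516 − 1066²/59 = 2255.7288
Sample variance = 2255.7288 / 58 = 38.8919
Standard deviation = √38.8919 = 6.2363

6.24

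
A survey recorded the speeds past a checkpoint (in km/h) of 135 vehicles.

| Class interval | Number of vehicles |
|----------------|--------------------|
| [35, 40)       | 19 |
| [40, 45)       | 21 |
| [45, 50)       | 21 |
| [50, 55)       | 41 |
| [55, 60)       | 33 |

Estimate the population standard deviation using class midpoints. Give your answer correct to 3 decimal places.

Midpoints: 37.5, 42.5, 47.5, 52.5, 57.5
n = 135, Σfm = 6652.5, mean = 49.2778
Σfm² = 334143.75
Σf(m − x̄)² = Σfm² − (Σfm)²/n = 334143.75 − 6652.5²/135 = 6323.3333
Population variance = 6323.3333 / 135 = 46.8395
Standard deviation = √46.8395 = 6.8439

6.844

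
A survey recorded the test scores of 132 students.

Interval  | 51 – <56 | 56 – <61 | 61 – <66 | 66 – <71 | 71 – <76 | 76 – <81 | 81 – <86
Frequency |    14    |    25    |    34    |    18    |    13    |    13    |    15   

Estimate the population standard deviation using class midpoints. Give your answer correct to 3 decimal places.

Midpoints: 53.5, 58.5, 63.5, 68.5, 73.5, 78.5, 83.5
n = 132, Σfm = 8832, mean = 66.9091
Σfm² = 602107
Σf(m − x̄)² = Σfm² − (Σfm)²/n = 602107 − 8832²/132 = 11165.9091
Population variance = 11165.9091 / 132 = 84.5902
Standard deviation = √84.5902 = 9.1973

9.197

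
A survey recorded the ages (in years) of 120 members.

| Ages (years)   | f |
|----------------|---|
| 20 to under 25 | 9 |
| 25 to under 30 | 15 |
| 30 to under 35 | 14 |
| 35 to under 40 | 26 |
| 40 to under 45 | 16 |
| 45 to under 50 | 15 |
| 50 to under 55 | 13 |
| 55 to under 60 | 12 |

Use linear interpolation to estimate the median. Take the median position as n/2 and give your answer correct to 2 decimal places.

Cumulative frequencies: 9, 24, 38, 64, 80, 95, 108, 120
n = 120; position = n/2 = 60.
This falls in the class 35 to under 40: L = 35, F = 38, f = 26, h = 5.
Median ≈ 35 + ((60 − 38) / 26) × 5 = 39.2308

39.23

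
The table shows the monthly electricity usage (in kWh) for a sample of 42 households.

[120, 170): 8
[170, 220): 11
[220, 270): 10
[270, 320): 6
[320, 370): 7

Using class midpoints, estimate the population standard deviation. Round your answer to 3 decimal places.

Midpoints: 145, 195, 245, 295, 345
n = 42, Σfm = 9940, mean = 236.6667
Σfm² = 2542050
Σf(m − x̄)² = Σfm² − (Σfm)²/n = 2542050 − 9940²/42 = 189583.3333
Population variance = 189583.3333 / 42 = 4513.8889
Standard deviation = √4513.8889 = 67.1855

67.185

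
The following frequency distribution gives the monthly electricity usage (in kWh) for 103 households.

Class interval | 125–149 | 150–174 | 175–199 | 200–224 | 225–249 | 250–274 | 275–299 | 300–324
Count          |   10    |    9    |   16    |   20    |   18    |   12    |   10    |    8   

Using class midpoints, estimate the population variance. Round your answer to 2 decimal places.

2490.69

Midpoints: 137, 162, 187, 212, 237, 262, 287, 312
n = 103, Σfm = 22836, mean = 221.7087
Σfm² = 5319482
Σf(m − x̄)² = Σfm² − (Σfm)²/n = 5319482 − 22836²/103 = 256541.2621
Population variance = 256541.2621 / 103 = 2490.6919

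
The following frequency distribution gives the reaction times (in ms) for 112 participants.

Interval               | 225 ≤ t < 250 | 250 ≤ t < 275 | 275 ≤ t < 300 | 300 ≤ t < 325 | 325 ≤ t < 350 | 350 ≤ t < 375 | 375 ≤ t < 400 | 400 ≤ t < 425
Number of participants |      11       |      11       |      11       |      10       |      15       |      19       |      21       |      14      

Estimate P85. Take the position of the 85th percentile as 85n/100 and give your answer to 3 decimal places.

396.667

Cumulative frequencies: 11, 22, 33, 43, 58, 77, 98, 112
n = 112; position = 85n/100 = 95.2.
This falls in the class 375 ≤ t < 400: L = 375, F = 77, f = 21, h = 25.
85th percentile ≈ 375 + ((95.2 − 77) / 21) × 25 = 396.6667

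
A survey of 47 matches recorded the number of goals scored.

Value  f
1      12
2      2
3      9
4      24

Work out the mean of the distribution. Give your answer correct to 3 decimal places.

Values: 1, 2, 3, 4
Σfx = 12×1 + 2×2 + 9×3 + 24×4 = 139
n = Σf = 47
Mean = 139 / 47 = 2.9574

2.957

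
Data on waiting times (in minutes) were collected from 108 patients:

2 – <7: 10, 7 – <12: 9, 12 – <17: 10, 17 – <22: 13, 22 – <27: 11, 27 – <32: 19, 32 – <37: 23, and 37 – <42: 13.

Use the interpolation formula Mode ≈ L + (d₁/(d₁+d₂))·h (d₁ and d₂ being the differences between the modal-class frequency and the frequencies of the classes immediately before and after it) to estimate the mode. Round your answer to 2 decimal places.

Modal class: 32 – <37 (highest frequency 23).
d₁ = 23 − 19 = 4, d₂ = 23 − 13 = 10
Mode ≈ 32 + (4/(4+10)) × 5 = 32 + 1.4286 = 33.4286

33.43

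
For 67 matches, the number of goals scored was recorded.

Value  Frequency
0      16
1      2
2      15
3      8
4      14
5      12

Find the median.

Cumulative frequencies: 16, 18, 33, 41, 55, 67
n = 67, so the median is the value in position (n+1)/2 = 34.
Position 34 falls at value 3.

3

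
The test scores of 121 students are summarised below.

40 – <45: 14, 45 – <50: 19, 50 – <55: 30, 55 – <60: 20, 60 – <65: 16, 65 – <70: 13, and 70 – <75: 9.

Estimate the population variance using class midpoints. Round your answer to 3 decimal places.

Midpoints: 42.5, 47.5, 52.5, 57.5, 62.5, 67.5, 72.5
n = 121, Σfm = 6752.5, mean = 55.8058
Σfm² = 386006.25
Σf(m − x̄)² = Σfm² − (Σfm)²/n = 386006.25 − 6752.5²/121 = 9177.6860
Population variance = 9177.6860 / 121 = 75.8486

75.849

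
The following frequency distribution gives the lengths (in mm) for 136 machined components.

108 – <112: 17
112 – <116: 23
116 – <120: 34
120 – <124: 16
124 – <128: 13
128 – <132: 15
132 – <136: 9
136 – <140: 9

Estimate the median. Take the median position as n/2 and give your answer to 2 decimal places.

Cumulative frequencies: 17, 40, 74, 90, 103, 118, 127, 136
n = 136; position = n/2 = 68.
This falls in the class 116 – <120: L = 116, F = 40, f = 34, h = 4.
Median ≈ 116 + ((68 − 40) / 34) × 4 = 119.2941

119.29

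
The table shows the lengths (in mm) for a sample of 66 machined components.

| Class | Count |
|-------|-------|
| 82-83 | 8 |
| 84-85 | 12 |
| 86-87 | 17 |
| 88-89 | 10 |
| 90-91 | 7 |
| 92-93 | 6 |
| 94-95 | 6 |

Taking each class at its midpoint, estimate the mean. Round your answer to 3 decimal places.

87.652

Midpoints: 82.5, 84.5, 86.5, 88.5, 90.5, 92.5, 94.5
Σfm = 8×82.5 + 12×84.5 + 17×86.5 + 10×88.5 + 7×90.5 + 6×92.5 + 6×94.5 = 5785
n = Σf = 66
Mean = 5785 / 66 = 87.6515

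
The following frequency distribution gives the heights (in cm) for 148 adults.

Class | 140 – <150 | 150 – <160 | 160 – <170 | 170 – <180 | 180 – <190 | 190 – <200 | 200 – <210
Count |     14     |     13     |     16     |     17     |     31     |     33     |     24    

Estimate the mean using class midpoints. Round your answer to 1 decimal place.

Midpoints: 145, 155, 165, 175, 185, 195, 205
Σfm = 14×145 + 13×155 + 16×165 + 17×175 + 31×185 + 33×195 + 24×205 = 26750
n = Σf = 148
Mean = 26750 / 148 = 180.7432

180.7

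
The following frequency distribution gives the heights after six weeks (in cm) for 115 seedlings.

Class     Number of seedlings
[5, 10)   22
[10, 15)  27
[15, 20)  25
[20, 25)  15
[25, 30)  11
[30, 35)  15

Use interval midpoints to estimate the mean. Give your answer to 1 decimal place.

Midpoints: 7.5, 12.5, 17.5, 22.5, 27.5, 32.5
Σfm = 22×7.5 + 27×12.5 + 25×17.5 + 15×22.5 + 11×27.5 + 15×32.5 = 2067.5
n = Σf = 115
Mean = 2067.5 / 115 = 17.9783

18.0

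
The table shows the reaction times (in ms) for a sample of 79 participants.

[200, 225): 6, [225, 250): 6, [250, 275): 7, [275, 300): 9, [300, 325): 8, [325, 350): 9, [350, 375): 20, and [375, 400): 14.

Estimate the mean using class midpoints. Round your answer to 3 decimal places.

320.728

Midpoints: 212.5, 237.5, 262.5, 287.5, 312.5, 337.5, 362.5, 387.5
Σfm = 6×212.5 + 6×237.5 + 7×262.5 + 9×287.5 + 8×312.5 + 9×337.5 + 20×362.5 + 14×387.5 = 25337.5
n = Σf = 79
Mean = 25337.5 / 79 = 320.7278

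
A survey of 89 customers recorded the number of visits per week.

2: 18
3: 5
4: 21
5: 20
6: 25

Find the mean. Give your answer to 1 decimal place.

4.3

Values: 2, 3, 4, 5, 6
Σfx = 18×2 + 5×3 + 21×4 + 20×5 + 25×6 = 385
n = Σf = 89
Mean = 385 / 89 = 4.3258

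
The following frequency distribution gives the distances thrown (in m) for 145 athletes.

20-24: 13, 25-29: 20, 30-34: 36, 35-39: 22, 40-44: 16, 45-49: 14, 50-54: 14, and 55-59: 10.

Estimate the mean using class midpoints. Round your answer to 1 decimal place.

37.4

Midpoints: 22, 27, 32, 37, 42, 47, 52, 57
Σfm = 13×22 + 20×27 + 36×32 + 22×37 + 16×42 + 14×47 + 14×52 + 10×57 = 5420
n = Σf = 145
Mean = 5420 / 145 = 37.3793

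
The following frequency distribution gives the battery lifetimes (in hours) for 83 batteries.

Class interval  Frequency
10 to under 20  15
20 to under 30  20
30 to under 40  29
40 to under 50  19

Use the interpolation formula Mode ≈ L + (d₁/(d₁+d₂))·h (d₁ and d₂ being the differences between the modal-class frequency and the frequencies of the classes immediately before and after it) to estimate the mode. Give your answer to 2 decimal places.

34.74

Modal class: 30 to under 40 (highest frequency 29).
d₁ = 29 − 20 = 9, d₂ = 29 − 19 = 10
Mode ≈ 30 + (9/(9+10)) × 10 = 30 + 4.7368 = 34.7368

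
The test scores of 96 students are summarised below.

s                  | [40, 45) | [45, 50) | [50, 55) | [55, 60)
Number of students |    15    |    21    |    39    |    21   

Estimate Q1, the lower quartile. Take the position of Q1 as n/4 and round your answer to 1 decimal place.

Cumulative frequencies: 15, 36, 75, 96
n = 96; position = n/4 = 24.
This falls in the class [45, 50): L = 45, F = 15, f = 21, h = 5.
Lower quartile ≈ 45 + ((24 − 15) / 21) × 5 = 47.1429

47.1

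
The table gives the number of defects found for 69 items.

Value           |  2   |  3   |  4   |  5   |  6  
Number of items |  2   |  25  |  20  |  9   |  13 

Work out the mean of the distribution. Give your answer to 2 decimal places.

4.09

Values: 2, 3, 4, 5, 6
Σfx = 2×2 + 25×3 + 20×4 + 9×5 + 13×6 = 282
n = Σf = 69
Mean = 282 / 69 = 4.0870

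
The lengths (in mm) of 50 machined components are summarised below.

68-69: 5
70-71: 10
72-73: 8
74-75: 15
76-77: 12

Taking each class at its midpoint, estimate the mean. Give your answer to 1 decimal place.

73.3

Midpoints: 68.5, 70.5, 72.5, 74.5, 76.5
Σfm = 5×68.5 + 10×70.5 + 8×72.5 + 15×74.5 + 12×76.5 = 3663
n = Σf = 50
Mean = 3663 / 50 = 73.2600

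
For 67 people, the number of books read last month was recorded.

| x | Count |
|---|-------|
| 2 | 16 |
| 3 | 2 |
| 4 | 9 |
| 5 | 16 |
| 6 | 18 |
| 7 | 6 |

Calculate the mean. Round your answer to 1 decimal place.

Values: 2, 3, 4, 5, 6, 7
Σfx = 16×2 + 2×3 + 9×4 + 16×5 + 18×6 + 6×7 = 304
n = Σf = 67
Mean = 304 / 67 = 4.5373

4.5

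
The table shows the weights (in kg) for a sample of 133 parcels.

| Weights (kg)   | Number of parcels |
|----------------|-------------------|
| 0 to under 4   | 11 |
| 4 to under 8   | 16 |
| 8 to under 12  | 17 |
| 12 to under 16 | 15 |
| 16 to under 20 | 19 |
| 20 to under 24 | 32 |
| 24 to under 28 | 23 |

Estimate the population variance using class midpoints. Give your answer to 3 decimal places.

59.808

Midpoints: 2, 6, 10, 14, 18, 22, 26
n = 133, Σfm = 2142, mean = 16.1053
Σfm² = 42452
Σf(m − x̄)² = Σfm² − (Σfm)²/n = 42452 − 2142²/133 = 7954.5263
Population variance = 7954.5263 / 133 = 59.8085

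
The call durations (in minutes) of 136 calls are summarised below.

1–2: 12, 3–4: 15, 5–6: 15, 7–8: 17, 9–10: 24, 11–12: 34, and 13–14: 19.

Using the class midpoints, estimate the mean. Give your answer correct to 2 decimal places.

8.50

Midpoints: 1.5, 3.5, 5.5, 7.5, 9.5, 11.5, 13.5
Σfm = 12×1.5 + 15×3.5 + 15×5.5 + 17×7.5 + 24×9.5 + 34×11.5 + 19×13.5 = 1156
n = Σf = 136
Mean = 1156 / 136 = 8.5000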